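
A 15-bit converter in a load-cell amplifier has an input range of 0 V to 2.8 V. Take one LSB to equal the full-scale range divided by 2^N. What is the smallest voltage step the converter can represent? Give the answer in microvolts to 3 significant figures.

85.4 µV

Range is 2.8 V.
Number of codes = 2^15 = 32768.
One LSB is 2.8 V / 32768 = 85.4 µV.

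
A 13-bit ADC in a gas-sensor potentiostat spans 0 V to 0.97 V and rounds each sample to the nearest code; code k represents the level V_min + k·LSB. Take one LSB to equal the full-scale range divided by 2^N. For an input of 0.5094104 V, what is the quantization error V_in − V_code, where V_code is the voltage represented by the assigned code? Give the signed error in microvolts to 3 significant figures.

+18.3 µV

Span = 0.97 V. LSB = 0.97 V / 2^13 ≈ 118.4 µV.
(0.5094104 − (0)) / LSB = 0.5094104 × 8192/0.97 = 4302.1546. Nearest integer: k = 4302.
Reconstructed level: 0 + 4302 × 0.97/8192 V = 0.5093920898 V.
Error = V_in − V_code = 0.5094104 − (0.5093920898) = +18.3 µV.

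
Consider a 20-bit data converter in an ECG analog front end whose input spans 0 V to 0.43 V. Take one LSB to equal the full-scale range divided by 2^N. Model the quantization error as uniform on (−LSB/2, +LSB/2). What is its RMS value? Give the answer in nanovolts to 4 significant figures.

118.4 nV

Range is 0.43 V.
LSB = 0.43 V ÷ 2^20 = 0.43/1048576 V = 410.080 nV.
V_rms = LSB/√12 = 410.080 nV / √12 = 118.4 nV.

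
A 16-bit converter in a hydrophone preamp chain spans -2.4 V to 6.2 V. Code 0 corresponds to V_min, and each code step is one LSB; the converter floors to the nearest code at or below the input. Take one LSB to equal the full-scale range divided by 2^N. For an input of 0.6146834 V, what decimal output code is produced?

22973

Full-scale range = 6.2 V − (-2.4 V) = 8.6 V. LSB = 8.6 V / 2^16 ≈ 131.2 µV.
code = ⌊(V_in − V_min)/LSB⌋ = ⌊(V_in − V_min) × 2^16 / range⌋
     = ⌊(0.6146834 − (-2.4)) × 65536 / 8.6⌋ = ⌊3.0146834 × 65536/8.6⌋
     = ⌊22973.290⌋ = 22973.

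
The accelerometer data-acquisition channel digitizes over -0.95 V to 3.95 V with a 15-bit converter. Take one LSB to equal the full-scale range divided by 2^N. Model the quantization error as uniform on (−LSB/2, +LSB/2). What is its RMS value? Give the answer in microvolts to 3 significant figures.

The full-scale span is 3.95 − (-0.95) = 4.9 V.
LSB = 4.9 V ÷ 2^15 = 4.9/32768 V = 149.54 µV.
For a uniform distribution on [−LSB/2, +LSB/2], V_rms = LSB/√12 = 149.54 µV/3.4641 = 43.2 µV.

43.2 µV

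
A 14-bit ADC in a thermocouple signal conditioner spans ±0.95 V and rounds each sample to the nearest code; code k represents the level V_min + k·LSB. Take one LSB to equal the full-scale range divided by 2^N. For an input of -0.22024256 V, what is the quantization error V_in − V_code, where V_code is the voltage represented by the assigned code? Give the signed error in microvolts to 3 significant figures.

−21.6 µV

The full-scale span is 0.95 − (-0.95) = 1.9 V. LSB = 1.9 V / 2^14 ≈ 116.0 µV.
(V_in − V_min)/LSB = (-0.22024256 − (-0.95)) × 16384/1.9 = 6292.8136 → nearest code k = 6293.
V_code = -0.95 + (6293/16384) × 1.9 = -0.22022094727 V.
e = -0.22024256 − (-0.22022094727) = −21.6 µV.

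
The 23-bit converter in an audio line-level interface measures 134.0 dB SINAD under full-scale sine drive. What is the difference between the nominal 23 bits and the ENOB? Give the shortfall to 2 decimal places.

Effective bits = (134.0 − 1.76)/6.02 = 21.9668.
23 − 21.9668 = 1.03 bits below nominal.

1.03 bits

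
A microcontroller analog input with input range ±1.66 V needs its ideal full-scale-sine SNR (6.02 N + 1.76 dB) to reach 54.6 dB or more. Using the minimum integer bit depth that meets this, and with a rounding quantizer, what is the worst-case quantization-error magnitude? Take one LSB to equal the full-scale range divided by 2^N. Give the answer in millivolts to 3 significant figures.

Range = 1.66 − (-1.66) = 3.32 V.
N ≥ (54.6 − 1.76)/6.02 = 8.777 → N_min = 9.
One LSB is 3.32 V / 512 = 6.4844 mV.
Half an LSB is 3.24 mV.

3.24 mV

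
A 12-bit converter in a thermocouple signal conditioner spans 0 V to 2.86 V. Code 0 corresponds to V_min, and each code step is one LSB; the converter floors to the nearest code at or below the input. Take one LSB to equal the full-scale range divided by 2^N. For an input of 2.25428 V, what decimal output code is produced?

Range is 2.86 V. LSB = 2.86 V / 2^12 ≈ 0.6982 mV.
(V_in − V_min) × 2^12/range = (2.25428 − (0)) × 4096/2.86 = 3228.507.
Floor → code = 3228.

3228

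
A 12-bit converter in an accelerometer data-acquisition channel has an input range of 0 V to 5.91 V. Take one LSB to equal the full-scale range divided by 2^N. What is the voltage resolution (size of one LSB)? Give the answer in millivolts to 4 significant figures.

V_FS = 5.91 V.
2^12 = 4096 levels.
One LSB is 5.91 V / 4096 = 1.443 mV.

1.443 mV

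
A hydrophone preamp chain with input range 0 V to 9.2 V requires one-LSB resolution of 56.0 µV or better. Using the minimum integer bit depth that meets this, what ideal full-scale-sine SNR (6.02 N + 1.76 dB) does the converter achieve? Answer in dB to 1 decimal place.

Range is 9.2 V.
9.2 V / 56.0 µV = 164300. Since 2^17 = 131072 and 2^18 = 262144, N = 18.
SNR = 6.02 × 18 + 1.76 = 110.12 dB.

110.1 dB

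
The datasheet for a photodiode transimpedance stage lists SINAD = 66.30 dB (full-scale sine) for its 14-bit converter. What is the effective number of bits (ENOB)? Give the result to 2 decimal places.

Inverting SNR = 6.02 N + 1.76: N_eff = (66.30 − 1.76)/6.02 = 10.7209.

10.72 bits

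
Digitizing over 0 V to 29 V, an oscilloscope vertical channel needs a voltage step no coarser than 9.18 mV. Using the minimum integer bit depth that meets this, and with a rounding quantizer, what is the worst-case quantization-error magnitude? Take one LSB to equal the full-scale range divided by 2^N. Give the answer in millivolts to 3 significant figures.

Full-scale range = 29 V.
29 V / 9.18 mV = 3159. Since 2^11 = 2048 and 2^12 = 4096, N = 12.
Step size = 29/4096 V = 7.0801 mV.
Max error for round-to-nearest is LSB/2 = 3.54 mV.

3.54 mV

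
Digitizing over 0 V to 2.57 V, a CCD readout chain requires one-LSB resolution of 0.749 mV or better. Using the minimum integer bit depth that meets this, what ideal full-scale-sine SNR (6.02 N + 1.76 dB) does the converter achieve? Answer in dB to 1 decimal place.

Range is 2.57 V.
Required number of levels: 2.57/0.749 mV = 3431.2; smallest N with 2^N ≥ that is 12.
6.02(12) + 1.76 = 74.00 dB.

74.0 dB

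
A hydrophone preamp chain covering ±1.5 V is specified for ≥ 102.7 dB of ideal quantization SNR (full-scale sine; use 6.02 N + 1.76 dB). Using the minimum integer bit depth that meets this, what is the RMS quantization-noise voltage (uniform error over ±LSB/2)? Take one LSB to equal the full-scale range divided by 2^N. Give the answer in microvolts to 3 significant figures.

6.61 µV

Full-scale range = 1.5 V − (-1.5 V) = 3 V.
Solving 6.02 N ≥ 102.7 − 1.76: N ≥ 16.767. Round up → N = 17.
LSB = 3 V / 2^17 = 22.888 µV.
V_rms = LSB/√12 = 6.61 µV.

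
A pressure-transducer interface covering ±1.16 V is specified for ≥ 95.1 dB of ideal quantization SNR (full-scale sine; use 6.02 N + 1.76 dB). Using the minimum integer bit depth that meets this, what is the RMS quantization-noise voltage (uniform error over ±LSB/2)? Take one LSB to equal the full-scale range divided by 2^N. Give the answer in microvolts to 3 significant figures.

Span: 1.16 V − (-1.16 V) = 2.32 V.
Required N = ⌈(95.1 − 1.76)/6.02⌉ = ⌈15.505⌉ = 16.
LSB = 2.32 V / 2^16 = 35.400 µV.
RMS noise = LSB/√12 = 10.2 µV.

10.2 µV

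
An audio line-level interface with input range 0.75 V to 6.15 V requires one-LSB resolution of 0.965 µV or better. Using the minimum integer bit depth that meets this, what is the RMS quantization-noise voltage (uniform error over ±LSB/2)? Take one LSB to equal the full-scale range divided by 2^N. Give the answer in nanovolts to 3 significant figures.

186 nV

Full-scale range = 6.15 V − (0.75 V) = 5.4 V.
Need 2^N ≥ 5.4 V / 0.965 µV = 5.596e6 → N_min = 23.
Step size = 5.4/8388608 V = 0.64373 µV.
V_rms = LSB/√12 = 186 nV.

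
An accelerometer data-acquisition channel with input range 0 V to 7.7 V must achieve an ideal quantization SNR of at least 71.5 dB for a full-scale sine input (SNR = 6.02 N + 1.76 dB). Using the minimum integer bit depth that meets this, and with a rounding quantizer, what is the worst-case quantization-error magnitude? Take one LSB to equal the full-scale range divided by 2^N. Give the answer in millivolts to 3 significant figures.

Full-scale range = 7.7 V.
Solving 6.02 N ≥ 71.5 − 1.76: N ≥ 11.585. Round up → N = 12.
LSB = 7.7 V / 2^12 = 1.8799 mV.
|e|_max = LSB/2 = 0.940 mV.

0.940 mV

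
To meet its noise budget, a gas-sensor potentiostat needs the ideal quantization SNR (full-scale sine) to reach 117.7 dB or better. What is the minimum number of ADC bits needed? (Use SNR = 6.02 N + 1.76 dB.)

6.02 N + 1.76 ≥ 117.7 gives N ≥ 19.259, so the minimum integer is 20.

20 bits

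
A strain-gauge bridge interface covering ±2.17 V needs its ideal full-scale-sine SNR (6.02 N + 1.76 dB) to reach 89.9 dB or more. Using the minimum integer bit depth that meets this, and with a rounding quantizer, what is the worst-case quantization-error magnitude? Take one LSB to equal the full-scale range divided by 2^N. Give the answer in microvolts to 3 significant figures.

Range = 2.17 − (-2.17) = 4.34 V.
6.02 N + 1.76 ≥ 89.9 gives N ≥ 14.641, so the minimum integer is 15.
Step size = 4.34/32768 V = 132.45 µV.
Half an LSB is 66.2 µV.

66.2 µV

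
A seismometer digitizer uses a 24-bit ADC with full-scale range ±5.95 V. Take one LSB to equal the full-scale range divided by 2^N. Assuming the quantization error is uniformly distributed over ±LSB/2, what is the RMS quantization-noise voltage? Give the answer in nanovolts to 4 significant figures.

204.8 nV

The full-scale span is 5.95 − (-5.95) = 11.9 V.
One LSB is 11.9 V / 16777216 = 0.709295 µV.
V_rms = LSB/√12 = 0.709295 µV / √12 = 204.8 nV.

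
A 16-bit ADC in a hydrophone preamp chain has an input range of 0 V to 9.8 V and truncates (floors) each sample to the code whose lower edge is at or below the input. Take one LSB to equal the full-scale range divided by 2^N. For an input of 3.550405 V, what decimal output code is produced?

23742

Full-scale range = 9.8 V. LSB = 9.8 V / 2^16 ≈ 149.5 µV.
code = ⌊(V_in − V_min)/LSB⌋ = ⌊(V_in − V_min) × 2^16 / range⌋
     = ⌊(3.550405 − (0)) × 65536 / 9.8⌋ = ⌊3.550405 × 65536/9.8⌋
     = ⌊23742.790⌋ = 23742.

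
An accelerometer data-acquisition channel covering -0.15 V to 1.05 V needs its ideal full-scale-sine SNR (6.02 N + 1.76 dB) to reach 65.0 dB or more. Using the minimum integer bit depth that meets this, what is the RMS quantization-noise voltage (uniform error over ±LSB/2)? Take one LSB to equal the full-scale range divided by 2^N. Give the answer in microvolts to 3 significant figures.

The full-scale span is 1.05 − (-0.15) = 1.2 V.
6.02 N + 1.76 ≥ 65.0 gives N ≥ 10.505, so the minimum integer is 11.
Step size = 1.2/2048 V = 0.58594 mV.
V_rms = LSB/√12 = 169 µV.

169 µV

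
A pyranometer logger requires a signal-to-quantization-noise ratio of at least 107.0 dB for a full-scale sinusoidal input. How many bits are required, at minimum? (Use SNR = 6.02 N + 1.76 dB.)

Required N = ⌈(107.0 − 1.76)/6.02⌉ = ⌈17.482⌉ = 18.

18 bits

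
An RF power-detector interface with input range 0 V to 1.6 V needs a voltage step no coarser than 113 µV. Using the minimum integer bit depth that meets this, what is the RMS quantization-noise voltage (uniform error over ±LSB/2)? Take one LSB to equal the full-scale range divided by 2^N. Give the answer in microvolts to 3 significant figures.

28.2 µV

Full-scale range = 1.6 V.
Levels needed ≥ 1.6/113 µV = 14160. 2^14 = 16384 suffices, so N_min = 14.
LSB = 1.6 V ÷ 2^14 = 1.6/16384 V = 97.656 µV.
σ_q = LSB/√12 = 97.656 µV/3.4641 = 28.2 µV.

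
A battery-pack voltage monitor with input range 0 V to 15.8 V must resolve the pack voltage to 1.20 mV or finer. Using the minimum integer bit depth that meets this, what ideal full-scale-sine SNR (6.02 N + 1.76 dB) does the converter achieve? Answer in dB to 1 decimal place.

86.0 dB

Span = 15.8 V.
Need 2^N ≥ 15.8 V / 1.20 mV = 13170 → N_min = 14.
Ideal SNR at N = 14: 6.02·14 + 1.76 = 86.0 dB.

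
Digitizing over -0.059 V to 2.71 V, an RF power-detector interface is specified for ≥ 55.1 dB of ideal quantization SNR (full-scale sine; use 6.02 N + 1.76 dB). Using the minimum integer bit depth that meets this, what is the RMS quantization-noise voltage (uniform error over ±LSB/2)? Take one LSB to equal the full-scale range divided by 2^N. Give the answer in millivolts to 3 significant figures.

1.56 mV

Span: 2.71 V − (-0.059 V) = 2.769 V.
Solving 6.02 N ≥ 55.1 − 1.76: N ≥ 8.860. Round up → N = 9.
Step size = 2.769/512 V = 5.4082 mV.
V_rms = LSB/√12 = 1.56 mV.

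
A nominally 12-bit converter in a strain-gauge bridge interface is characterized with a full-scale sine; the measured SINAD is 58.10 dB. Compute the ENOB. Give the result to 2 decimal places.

Inverting SNR = 6.02 N + 1.76: N_eff = (58.10 − 1.76)/6.02 = 9.3588.

9.36 bits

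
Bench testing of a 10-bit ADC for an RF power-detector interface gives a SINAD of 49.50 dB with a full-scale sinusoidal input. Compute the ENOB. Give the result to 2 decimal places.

ENOB = (SINAD − 1.76) / 6.02 = (49.50 − 1.76) / 6.02 = 47.74 / 6.02 = 7.9302.

7.93 bits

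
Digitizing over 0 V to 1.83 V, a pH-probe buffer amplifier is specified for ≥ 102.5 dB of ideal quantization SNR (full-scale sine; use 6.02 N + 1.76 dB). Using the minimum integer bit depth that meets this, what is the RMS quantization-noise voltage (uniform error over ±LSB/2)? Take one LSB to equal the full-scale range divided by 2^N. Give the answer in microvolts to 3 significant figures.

4.03 µV

Full-scale range = 1.83 V.
6.02 N + 1.76 ≥ 102.5 gives N ≥ 16.734, so the minimum integer is 17.
One LSB is 1.83 V / 131072 = 13.962 µV.
σ_q = LSB/√12 = 13.962 µV/3.4641 = 4.03 µV.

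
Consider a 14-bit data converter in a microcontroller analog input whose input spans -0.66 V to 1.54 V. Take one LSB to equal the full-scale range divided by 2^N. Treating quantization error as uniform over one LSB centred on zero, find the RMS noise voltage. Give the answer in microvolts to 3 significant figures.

38.8 µV

The full-scale span is 1.54 − (-0.66) = 2.2 V.
LSB = 2.2 V ÷ 2^14 = 2.2/16384 V = 134.28 µV.
For a uniform distribution on [−LSB/2, +LSB/2], V_rms = LSB/√12 = 134.28 µV/3.4641 = 38.8 µV.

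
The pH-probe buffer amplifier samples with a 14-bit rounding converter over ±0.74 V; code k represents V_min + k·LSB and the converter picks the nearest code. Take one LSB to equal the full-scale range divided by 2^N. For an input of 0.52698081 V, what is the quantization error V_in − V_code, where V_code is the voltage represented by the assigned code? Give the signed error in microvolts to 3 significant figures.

−16.3 µV

Range = 0.74 − (-0.74) = 1.48 V. LSB = 1.48 V / 2^14 ≈ 90.33 µV.
(0.52698081 − (-0.74)) / LSB = 1.26698081 × 16384/1.48 = 14025.8200. Nearest integer: k = 14026.
V_code = -0.74 + (14026/16384) × 1.48 = 0.52699707031 V.
e = 0.52698081 − (0.52699707031) = −16.3 µV.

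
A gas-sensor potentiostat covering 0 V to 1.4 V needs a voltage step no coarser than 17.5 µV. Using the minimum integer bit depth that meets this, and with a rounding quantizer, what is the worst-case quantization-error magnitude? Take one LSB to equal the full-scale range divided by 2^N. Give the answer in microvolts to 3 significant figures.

5.34 µV

Span = 1.4 V.
1.4 V / 17.5 µV = 80000. Since 2^16 = 65536 and 2^17 = 131072, N = 17.
LSB = 1.4 V / 2^17 = 10.681 µV.
|e|_max = LSB/2 = 5.34 µV.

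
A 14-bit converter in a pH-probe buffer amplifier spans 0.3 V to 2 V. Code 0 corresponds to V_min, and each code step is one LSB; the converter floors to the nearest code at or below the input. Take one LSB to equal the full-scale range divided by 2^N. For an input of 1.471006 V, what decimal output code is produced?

Span: 2 V − (0.3 V) = 1.7 V. LSB = 1.7 V / 2^14 ≈ 103.8 µV.
V_in − V_min = 1.471006 − (0.3) = 1.171006 V.
Divide by LSB: 1.171006 × 16384/1.7 = 11285.7425.
Truncating gives code 11285.

11285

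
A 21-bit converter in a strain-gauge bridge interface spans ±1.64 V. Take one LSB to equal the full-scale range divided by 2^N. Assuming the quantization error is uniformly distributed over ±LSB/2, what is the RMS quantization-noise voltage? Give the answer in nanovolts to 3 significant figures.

Range = 1.64 − (-1.64) = 3.28 V.
Step size = 3.28/2097152 V = 1.5640 µV.
For a uniform distribution on [−LSB/2, +LSB/2], V_rms = LSB/√12 = 1.5640 µV/3.4641 = 451 nV.

451 nV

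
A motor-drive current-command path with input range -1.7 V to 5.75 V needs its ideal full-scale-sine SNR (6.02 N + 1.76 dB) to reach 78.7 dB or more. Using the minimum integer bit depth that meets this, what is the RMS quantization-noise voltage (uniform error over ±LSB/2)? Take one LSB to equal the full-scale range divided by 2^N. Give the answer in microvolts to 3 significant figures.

263 µV

Range = 5.75 − (-1.7) = 7.45 V.
6.02 N + 1.76 ≥ 78.7 gives N ≥ 12.781, so the minimum integer is 13.
LSB = 7.45 V / 2^13 = 0.90942 mV.
V_rms = LSB/√12 = 263 µV.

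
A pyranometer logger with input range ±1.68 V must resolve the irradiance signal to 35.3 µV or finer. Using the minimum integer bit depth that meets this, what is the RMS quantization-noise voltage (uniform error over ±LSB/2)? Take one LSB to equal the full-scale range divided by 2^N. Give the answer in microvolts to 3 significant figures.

7.40 µV

Full-scale range = 1.68 V − (-1.68 V) = 3.36 V.
Need 2^N ≥ 3.36 V / 35.3 µV = 95180 → N_min = 17.
Step size = 3.36/131072 V = 25.635 µV.
σ_q = LSB/√12 = 25.635 µV/3.4641 = 7.40 µV.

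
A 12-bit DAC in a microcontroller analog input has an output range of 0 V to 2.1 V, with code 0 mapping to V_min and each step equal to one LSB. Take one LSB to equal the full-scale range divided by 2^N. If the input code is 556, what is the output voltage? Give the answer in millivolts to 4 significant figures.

Full-scale range = 2.1 V. LSB = 2.1 V / 2^12.
Output = V_min + (556/4096) × range = 0 + 0.135742 × 2.1 V
      = 0 V + 0.285059 V = 0.285059 V.

285.1 mV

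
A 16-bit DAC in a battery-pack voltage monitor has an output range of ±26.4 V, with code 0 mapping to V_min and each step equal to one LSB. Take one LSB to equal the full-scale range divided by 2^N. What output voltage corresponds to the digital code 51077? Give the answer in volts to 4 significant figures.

14.75 V

Full-scale range = 26.4 V − (-26.4 V) = 52.8 V. LSB = 52.8 V / 2^16.
V_out = -26.4 + 51077 × (52.8/65536) V
      = -26.4 + 41.1509 = 14.7509 V.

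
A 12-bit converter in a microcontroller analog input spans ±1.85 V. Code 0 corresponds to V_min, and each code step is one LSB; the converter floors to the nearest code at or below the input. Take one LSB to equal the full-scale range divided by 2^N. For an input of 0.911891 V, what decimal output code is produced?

The full-scale span is 1.85 − (-1.85) = 3.7 V. LSB = 3.7 V / 2^12 ≈ 0.9033 mV.
(V_in − V_min) × 2^12/range = (0.911891 − (-1.85)) × 4096/3.7 = 3057.488.
Floor → code = 3057.

3057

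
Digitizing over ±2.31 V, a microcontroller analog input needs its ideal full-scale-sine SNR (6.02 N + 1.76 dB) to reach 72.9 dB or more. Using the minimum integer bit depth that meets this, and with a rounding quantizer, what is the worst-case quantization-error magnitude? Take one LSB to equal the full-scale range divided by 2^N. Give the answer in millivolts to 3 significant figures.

0.564 mV

Span: 2.31 V − (-2.31 V) = 4.62 V.
Required N = ⌈(72.9 − 1.76)/6.02⌉ = ⌈11.817⌉ = 12.
LSB = 4.62 V / 2^12 = 1.1279 mV.
|e|_max = LSB/2 = 0.564 mV.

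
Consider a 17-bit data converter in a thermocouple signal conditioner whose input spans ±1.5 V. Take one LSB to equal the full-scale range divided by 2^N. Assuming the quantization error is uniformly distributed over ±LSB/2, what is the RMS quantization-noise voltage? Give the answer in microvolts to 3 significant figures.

6.61 µV

The full-scale span is 1.5 − (-1.5) = 3 V.
One LSB is 3 V / 131072 = 22.888 µV.
RMS of a uniform error over width LSB is LSB/√12 = 6.61 µV.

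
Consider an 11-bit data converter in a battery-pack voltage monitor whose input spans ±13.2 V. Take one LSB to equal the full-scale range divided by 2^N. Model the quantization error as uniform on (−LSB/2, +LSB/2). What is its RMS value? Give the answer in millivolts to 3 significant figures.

Range = 13.2 − (-13.2) = 26.4 V.
Step size = 26.4/2048 V = 12.891 mV.
V_rms = LSB/√12 = 12.891 mV / √12 = 3.72 mV.

3.72 mV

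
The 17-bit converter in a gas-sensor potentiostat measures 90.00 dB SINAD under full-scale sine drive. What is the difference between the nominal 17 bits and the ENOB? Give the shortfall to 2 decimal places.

Effective bits = (90.00 − 1.76)/6.02 = 14.6578.
Lost resolution: 17 − 14.6578 = 2.3422 bits.

2.34 bits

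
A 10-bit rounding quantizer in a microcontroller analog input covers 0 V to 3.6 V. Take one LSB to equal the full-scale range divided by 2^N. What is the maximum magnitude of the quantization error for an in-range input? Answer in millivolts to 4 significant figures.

Span = 3.6 V.
Step size = 3.6/1024 V = 3.51563 mV.
|e|_max = LSB/2 = 1.758 mV.

1.758 mV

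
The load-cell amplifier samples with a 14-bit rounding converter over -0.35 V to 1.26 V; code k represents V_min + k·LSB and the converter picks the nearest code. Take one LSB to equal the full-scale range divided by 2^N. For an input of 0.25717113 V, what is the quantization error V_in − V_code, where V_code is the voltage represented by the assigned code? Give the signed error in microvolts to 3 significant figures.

−18.2 µV

Span: 1.26 V − (-0.35 V) = 1.61 V. LSB = 1.61 V / 2^14 ≈ 98.27 µV.
(0.25717113 − (-0.35)) / LSB = 0.60717113 × 16384/1.61 = 6178.8148. Nearest integer: k = 6179.
Reconstructed level: -0.35 + 6179 × 1.61/16384 V = 0.25718933105 V.
Error = V_in − V_code = 0.25717113 − (0.25718933105) = −18.2 µV.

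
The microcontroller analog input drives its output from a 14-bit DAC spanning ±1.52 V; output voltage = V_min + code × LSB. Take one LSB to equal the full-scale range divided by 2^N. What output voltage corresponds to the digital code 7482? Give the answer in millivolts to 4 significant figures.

-131.7 mV

Span: 1.52 V − (-1.52 V) = 3.04 V. LSB = 3.04 V / 2^14.
Output = V_min + (7482/16384) × range = -1.52 + 0.456665 × 3.04 V
      = -1.52 + 1.38826 = -0.131738 V.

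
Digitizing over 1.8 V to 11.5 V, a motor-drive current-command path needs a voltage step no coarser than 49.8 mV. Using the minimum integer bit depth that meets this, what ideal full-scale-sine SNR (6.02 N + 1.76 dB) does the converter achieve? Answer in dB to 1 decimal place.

Range = 11.5 − (1.8) = 9.7 V.
Levels needed ≥ 9.7/49.8 mV = 194.8. 2^8 = 256 suffices, so N_min = 8.
SNR = 6.02 × 8 + 1.76 = 49.92 dB.

49.9 dB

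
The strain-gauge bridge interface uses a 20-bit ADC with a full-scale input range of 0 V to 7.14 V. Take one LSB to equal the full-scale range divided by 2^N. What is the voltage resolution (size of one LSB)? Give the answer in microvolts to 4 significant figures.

6.809 µV

Span = 7.14 V.
Number of codes = 2^20 = 1048576.
LSB = 7.14 V ÷ 2^20 = 7.14/1048576 V = 6.809 µV.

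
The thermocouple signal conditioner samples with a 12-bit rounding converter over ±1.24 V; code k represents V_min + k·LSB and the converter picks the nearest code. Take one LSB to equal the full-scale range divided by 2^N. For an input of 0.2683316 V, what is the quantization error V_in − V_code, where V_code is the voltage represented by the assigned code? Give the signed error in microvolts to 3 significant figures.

The full-scale span is 1.24 − (-1.24) = 2.48 V. LSB = 2.48 V / 2^12 ≈ 0.6055 mV.
(0.2683316 − (-1.24)) / LSB = 1.5083316 × 4096/2.48 = 2491.1799. Nearest integer: k = 2491.
V_code = V_min + k × range/2^12 = -1.24 + 2491 × 2.48/4096 = 0.2682226563 V.
e = 0.2683316 − (0.2682226563) = +109 µV.

+109 µV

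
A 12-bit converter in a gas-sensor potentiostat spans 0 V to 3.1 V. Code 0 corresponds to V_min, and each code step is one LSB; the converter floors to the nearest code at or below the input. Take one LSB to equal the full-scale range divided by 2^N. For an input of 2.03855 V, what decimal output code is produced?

2693

Range is 3.1 V. LSB = 3.1 V / 2^12 ≈ 0.7568 mV.
(V_in − V_min) × 2^12/range = (2.03855 − (0)) × 4096/3.1 = 2693.516.
Floor → code = 2693.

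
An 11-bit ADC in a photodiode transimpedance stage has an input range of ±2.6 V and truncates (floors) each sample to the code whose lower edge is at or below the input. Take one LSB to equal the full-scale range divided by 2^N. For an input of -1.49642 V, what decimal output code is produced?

434

Span: 2.6 V − (-2.6 V) = 5.2 V. LSB = 5.2 V / 2^11 ≈ 2.539 mV.
V_in − V_min = -1.49642 − (-2.6) = 1.10358 V.
Divide by LSB: 1.10358 × 2048/5.2 = 434.6407.
Truncating gives code 434.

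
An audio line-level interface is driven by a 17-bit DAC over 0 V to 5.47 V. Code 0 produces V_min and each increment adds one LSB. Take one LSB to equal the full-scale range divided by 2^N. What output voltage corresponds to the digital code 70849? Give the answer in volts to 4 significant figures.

V_FS = 5.47 V. LSB = 5.47 V / 2^17.
Output = V_min + (70849/131072) × range = 0 + 0.540535 × 5.47 V
      = 0 + 2.95673 = 2.95673 V.

2.957 V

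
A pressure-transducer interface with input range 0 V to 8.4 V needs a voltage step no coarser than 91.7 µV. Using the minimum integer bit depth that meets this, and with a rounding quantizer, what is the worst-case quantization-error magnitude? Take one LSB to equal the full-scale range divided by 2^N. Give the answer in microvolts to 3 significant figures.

32.0 µV

Range is 8.4 V.
Levels needed ≥ 8.4/91.7 µV = 91600. 2^17 = 131072 suffices, so N_min = 17.
LSB = 8.4 V ÷ 2^17 = 8.4/131072 V = 64.087 µV.
Half an LSB is 32.0 µV.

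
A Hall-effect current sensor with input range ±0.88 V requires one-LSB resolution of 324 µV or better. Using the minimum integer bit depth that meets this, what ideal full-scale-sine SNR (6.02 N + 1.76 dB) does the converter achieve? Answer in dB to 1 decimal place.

80.0 dB

Full-scale range = 0.88 V − (-0.88 V) = 1.76 V.
Levels needed ≥ 1.76/324 µV = 5432. 2^13 = 8192 suffices, so N_min = 13.
SNR = 6.02 × 13 + 1.76 = 80.02 dB.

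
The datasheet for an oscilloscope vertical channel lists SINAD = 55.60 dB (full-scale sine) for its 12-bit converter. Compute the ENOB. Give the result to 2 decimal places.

8.94 bits

Inverting SNR = 6.02 N + 1.76: N_eff = (55.60 − 1.76)/6.02 = 8.9435.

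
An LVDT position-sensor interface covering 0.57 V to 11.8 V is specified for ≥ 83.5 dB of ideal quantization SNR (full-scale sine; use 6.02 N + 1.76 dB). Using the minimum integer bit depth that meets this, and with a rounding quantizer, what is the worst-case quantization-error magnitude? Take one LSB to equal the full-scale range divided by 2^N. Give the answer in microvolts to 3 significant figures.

343 µV

The full-scale span is 11.8 − (0.57) = 11.23 V.
6.02 N + 1.76 ≥ 83.5 gives N ≥ 13.578, so the minimum integer is 14.
Step size = 11.23/16384 V = 0.68542 mV.
Half an LSB is 343 µV.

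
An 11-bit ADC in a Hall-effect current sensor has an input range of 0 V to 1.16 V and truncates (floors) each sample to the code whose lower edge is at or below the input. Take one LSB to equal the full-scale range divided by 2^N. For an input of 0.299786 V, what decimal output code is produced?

529

Full-scale range = 1.16 V. LSB = 1.16 V / 2^11 ≈ 0.5664 mV.
V_in − V_min = 0.299786 − (0) = 0.299786 V.
Divide by LSB: 0.299786 × 2048/1.16 = 529.2774.
Truncating gives code 529.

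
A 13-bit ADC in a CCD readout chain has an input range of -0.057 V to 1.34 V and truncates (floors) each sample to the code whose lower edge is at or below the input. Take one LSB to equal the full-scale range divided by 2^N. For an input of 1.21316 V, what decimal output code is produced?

7448

The full-scale span is 1.34 − (-0.057) = 1.397 V. LSB = 1.397 V / 2^13 ≈ 170.5 µV.
code = ⌊(V_in − V_min)/LSB⌋ = ⌊(V_in − V_min) × 2^13 / range⌋
     = ⌊(1.21316 − (-0.057)) × 8192 / 1.397⌋ = ⌊1.27016 × 8192/1.397⌋
     = ⌊7448.211⌋ = 7448.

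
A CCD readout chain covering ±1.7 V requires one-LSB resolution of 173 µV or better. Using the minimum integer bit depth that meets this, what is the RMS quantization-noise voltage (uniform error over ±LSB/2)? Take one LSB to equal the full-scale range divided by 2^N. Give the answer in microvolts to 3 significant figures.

30.0 µV

Range = 1.7 − (-1.7) = 3.4 V.
Levels needed ≥ 3.4/173 µV = 19650. 2^15 = 32768 suffices, so N_min = 15.
One LSB is 3.4 V / 32768 = 103.76 µV.
V_rms = LSB/√12 = 30.0 µV.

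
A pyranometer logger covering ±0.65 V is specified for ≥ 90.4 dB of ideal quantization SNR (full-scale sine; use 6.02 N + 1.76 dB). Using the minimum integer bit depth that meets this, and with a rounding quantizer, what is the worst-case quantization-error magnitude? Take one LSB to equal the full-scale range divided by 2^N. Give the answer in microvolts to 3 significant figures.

Range = 0.65 − (-0.65) = 1.3 V.
Required N = ⌈(90.4 − 1.76)/6.02⌉ = ⌈14.724⌉ = 15.
Step size = 1.3/32768 V = 39.673 µV.
|e|_max = LSB/2 = 19.8 µV.

19.8 µV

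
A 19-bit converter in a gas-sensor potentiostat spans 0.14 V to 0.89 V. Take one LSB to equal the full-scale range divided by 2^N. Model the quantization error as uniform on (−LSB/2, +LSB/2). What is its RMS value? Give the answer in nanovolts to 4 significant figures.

413.0 nV

Span: 0.89 V − (0.14 V) = 0.75 V.
Step size = 0.75/524288 V = 1.43051 µV.
RMS of a uniform error over width LSB is LSB/√12 = 413.0 nV.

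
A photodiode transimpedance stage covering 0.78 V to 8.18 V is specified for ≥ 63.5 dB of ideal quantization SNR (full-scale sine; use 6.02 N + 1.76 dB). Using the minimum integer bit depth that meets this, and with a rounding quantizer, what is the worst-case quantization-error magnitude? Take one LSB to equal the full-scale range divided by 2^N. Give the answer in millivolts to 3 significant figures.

1.81 mV

Range = 8.18 − (0.78) = 7.4 V.
N ≥ (63.5 − 1.76)/6.02 = 10.256 → N_min = 11.
Step size = 7.4/2048 V = 3.6133 mV.
|e|_max = LSB/2 = 1.81 mV.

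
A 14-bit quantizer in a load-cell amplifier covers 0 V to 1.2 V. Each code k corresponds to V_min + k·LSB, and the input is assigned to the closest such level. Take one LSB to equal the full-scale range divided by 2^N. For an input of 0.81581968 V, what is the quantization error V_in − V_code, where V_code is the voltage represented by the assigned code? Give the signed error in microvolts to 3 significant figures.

−25.0 µV

Span = 1.2 V. LSB = 1.2 V / 2^14 ≈ 73.24 µV.
Position in LSBs: (0.81581968 − (0)) × 16384/1.2 = 11138.6580; rounding gives k = 11139.
Reconstructed level: 0 + 11139 × 1.2/16384 V = 0.81584472656 V.
Error = V_in − V_code = 0.81581968 − (0.81584472656) = −25.0 µV.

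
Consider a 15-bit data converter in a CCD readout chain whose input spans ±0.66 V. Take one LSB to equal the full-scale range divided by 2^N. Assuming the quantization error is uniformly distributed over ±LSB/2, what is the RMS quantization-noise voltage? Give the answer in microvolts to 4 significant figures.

Span: 0.66 V − (-0.66 V) = 1.32 V.
Step size = 1.32/32768 V = 40.2832 µV.
For a uniform distribution on [−LSB/2, +LSB/2], V_rms = LSB/√12 = 40.2832 µV/3.4641 = 11.63 µV.

11.63 µV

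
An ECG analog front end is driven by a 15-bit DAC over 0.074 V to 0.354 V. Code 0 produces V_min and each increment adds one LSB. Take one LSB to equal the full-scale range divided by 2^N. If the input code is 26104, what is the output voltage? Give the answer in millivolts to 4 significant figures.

297.1 mV

Span: 0.354 V − (0.074 V) = 0.28 V. LSB = 0.28 V / 2^15.
V_out = 0.074 + 26104 × (0.28/32768) V
      = 0.074 V + 0.223057 V = 0.297057 V.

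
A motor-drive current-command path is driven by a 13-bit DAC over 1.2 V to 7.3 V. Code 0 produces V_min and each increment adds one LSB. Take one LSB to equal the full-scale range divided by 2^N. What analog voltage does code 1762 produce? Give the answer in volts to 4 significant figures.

2.512 V

Full-scale range = 7.3 V − (1.2 V) = 6.1 V. LSB = 6.1 V / 2^13.
V_out = V_min + code × LSB = 1.2 V + 1762 × 6.1 V / 8192
      = 1.2 V + 1.31204 V = 2.51204 V.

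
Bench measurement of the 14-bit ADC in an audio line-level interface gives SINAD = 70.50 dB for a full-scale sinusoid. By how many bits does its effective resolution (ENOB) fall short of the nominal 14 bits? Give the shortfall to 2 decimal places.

2.58 bits

Effective bits = (70.50 − 1.76)/6.02 = 11.4186.
Shortfall = 14 − 11.4186 = 2.5814 bits.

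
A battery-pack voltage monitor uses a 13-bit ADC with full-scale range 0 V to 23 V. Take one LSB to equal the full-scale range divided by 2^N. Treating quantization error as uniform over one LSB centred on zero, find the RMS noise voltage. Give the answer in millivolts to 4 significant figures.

0.8105 mV

V_FS = 23 V.
Step size = 23/8192 V = 2.80762 mV.
RMS of a uniform error over width LSB is LSB/√12 = 0.8105 mV.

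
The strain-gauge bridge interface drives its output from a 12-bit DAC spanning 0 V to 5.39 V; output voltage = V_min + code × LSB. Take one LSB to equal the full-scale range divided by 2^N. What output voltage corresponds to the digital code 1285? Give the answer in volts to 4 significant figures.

1.691 V

Span = 5.39 V. LSB = 5.39 V / 2^12.
Output = V_min + (1285/4096) × range = 0 + 0.313721 × 5.39 V
      = 0 V + 1.69095 V = 1.69095 V.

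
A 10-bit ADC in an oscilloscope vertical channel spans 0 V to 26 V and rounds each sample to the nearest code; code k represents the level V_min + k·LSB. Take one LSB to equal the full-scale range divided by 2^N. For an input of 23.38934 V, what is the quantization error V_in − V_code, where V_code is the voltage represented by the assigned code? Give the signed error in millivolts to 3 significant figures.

V_FS = 26 V. LSB = 26 V / 2^10 ≈ 25.39 mV.
(23.38934 − (0)) / LSB = 23.38934 × 1024/26 = 921.1802. Nearest integer: k = 921.
V_code = 0 + (921/1024) × 26 = 23.38476563 V.
V_in − V_code = 23.38934 − (23.38476563) = +4.57 mV.

+4.57 mV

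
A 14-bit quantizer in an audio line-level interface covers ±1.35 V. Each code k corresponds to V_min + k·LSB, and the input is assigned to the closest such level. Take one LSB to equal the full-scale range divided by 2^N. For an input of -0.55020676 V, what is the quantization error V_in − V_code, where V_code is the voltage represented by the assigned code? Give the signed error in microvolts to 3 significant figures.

+43.5 µV

The full-scale span is 1.35 − (-1.35) = 2.7 V. LSB = 2.7 V / 2^14 ≈ 164.8 µV.
(-0.55020676 − (-1.35)) / LSB = 0.79979324 × 16384/2.7 = 4853.2639. Nearest integer: k = 4853.
V_code = -1.35 + (4853/16384) × 2.7 = -0.55025024414 V.
V_in − V_code = -0.55020676 − (-0.55025024414) = +43.5 µV.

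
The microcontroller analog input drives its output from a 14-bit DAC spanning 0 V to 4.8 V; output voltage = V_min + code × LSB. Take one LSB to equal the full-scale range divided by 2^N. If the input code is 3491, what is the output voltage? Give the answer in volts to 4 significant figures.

1.023 V

V_FS = 4.8 V. LSB = 4.8 V / 2^14.
V_out = V_min + code × LSB = 0 V + 3491 × 4.8 V / 16384
      = 0 V + 1.02275 V = 1.02275 V.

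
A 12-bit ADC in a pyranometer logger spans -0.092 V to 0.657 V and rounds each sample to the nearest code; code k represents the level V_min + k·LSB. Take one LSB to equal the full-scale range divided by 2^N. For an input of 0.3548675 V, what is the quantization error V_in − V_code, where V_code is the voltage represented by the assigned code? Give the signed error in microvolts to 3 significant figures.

−45.6 µV

Span: 0.657 V − (-0.092 V) = 0.749 V. LSB = 0.749 V / 2^12 ≈ 182.9 µV.
(0.3548675 − (-0.092)) / LSB = 0.4468675 × 4096/0.749 = 2443.7507. Nearest integer: k = 2444.
V_code = V_min + k × range/2^12 = -0.092 + 2444 × 0.749/4096 = 0.3549130859 V.
V_in − V_code = 0.3548675 − (0.3549130859) = −45.6 µV.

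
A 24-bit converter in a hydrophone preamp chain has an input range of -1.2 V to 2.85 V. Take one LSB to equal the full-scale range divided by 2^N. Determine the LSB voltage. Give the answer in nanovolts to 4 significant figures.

241.4 nV

Range = 2.85 − (-1.2) = 4.05 V.
Number of codes = 2^24 = 16777216.
LSB = 4.05 V / 2^24 = 241.4 nV.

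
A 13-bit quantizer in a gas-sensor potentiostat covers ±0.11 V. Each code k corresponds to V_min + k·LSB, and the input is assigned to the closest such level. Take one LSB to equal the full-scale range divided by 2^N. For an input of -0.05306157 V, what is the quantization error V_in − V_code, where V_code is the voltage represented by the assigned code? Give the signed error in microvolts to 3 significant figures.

+4.84 µV

Full-scale range = 0.11 V − (-0.11 V) = 0.22 V. LSB = 0.22 V / 2^13 ≈ 26.86 µV.
Position in LSBs: (-0.05306157 − (-0.11)) × 8192/0.22 = 2120.1801; rounding gives k = 2120.
Reconstructed level: -0.11 + 2120 × 0.22/8192 V = -0.05306640625 V.
Error = V_in − V_code = -0.05306157 − (-0.05306640625) = +4.84 µV.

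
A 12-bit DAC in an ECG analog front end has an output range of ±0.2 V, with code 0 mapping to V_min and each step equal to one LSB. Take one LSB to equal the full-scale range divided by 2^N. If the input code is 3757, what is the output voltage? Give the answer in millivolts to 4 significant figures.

Span: 0.2 V − (-0.2 V) = 0.4 V. LSB = 0.4 V / 2^12.
V_out = V_min + code × LSB = -0.2 V + 3757 × 0.4 V / 4096
      = -0.2 V + 0.366895 V = 0.166895 V.

166.9 mV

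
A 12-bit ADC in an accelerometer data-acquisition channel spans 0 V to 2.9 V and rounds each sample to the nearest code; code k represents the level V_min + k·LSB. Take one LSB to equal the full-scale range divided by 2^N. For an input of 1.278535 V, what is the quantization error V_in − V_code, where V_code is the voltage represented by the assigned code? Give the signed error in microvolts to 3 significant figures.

−127 µV

Range is 2.9 V. LSB = 2.9 V / 2^12 ≈ 0.7080 mV.
(1.278535 − (0)) / LSB = 1.278535 × 4096/2.9 = 1805.8205. Nearest integer: k = 1806.
Reconstructed level: 0 + 1806 × 2.9/4096 V = 1.278662109 V.
e = 1.278535 − (1.278662109) = −127 µV.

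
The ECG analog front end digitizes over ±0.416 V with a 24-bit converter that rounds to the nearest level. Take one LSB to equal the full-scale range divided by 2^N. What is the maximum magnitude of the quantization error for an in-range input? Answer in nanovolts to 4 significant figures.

24.80 nV

Span: 0.416 V − (-0.416 V) = 0.832 V.
One LSB is 0.832 V / 16777216 = 49.5911 nV.
|e|_max = LSB/2 = 24.80 nV.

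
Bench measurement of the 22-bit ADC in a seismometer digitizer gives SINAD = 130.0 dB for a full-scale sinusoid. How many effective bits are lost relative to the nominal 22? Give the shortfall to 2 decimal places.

0.70 bits

Effective bits = (130.0 − 1.76)/6.02 = 21.3023.
Shortfall = 22 − 21.3023 = 0.6977 bits.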